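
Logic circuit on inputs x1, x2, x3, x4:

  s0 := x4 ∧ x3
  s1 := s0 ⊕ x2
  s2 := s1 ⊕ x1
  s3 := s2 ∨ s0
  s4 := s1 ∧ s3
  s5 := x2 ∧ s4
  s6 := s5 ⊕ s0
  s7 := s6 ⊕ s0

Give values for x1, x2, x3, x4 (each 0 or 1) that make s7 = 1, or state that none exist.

x1=0 x2=1 x3=0 x4=1

s7 = s6 ⊕ s0 must be 1, so s6 and s0 differ.
Check with x1=0 x2=1 x3=0 x4=1:
s0 = x4 ∧ x3 = 1 ∧ 0 = 0
s1 = s0 ⊕ x2 = 0 ⊕ 1 = 1
s2 = s1 ⊕ x1 = 1 ⊕ 0 = 1
s3 = s2 ∨ s0 = 1 ∨ 0 = 1
s4 = s1 ∧ s3 = 1 ∧ 1 = 1
s5 = x2 ∧ s4 = 1 ∧ 1 = 1
s6 = s5 ⊕ s0 = 1 ⊕ 0 = 1
s7 = s6 ⊕ s0 = 1 ⊕ 0 = 1
So s7 = 1 as required.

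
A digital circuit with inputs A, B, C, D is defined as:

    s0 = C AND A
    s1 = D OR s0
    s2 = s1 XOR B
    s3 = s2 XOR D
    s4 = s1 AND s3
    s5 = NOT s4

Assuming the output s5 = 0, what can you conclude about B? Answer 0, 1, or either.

Both values of B occur among assignments with s5 = 0:
  B=0: A=1, B=0, C=1, D=0
  B=1: A=0, B=1, C=0, D=1

either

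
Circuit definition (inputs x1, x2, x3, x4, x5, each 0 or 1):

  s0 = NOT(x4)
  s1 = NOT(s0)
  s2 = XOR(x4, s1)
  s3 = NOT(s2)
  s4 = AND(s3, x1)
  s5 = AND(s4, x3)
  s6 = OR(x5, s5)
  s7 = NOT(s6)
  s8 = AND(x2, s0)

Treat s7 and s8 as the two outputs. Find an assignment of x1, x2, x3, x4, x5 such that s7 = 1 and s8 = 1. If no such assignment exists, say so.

x1=0, x2=1, x3=1, x4=0, x5=0

Check with x1=0, x2=1, x3=1, x4=0, x5=0:
s0 = NOT(x4) = NOT 0 = 1
s1 = NOT(s0) = NOT 1 = 0
s2 = XOR(x4, s1) = XOR(0, 0) = 0
s3 = NOT(s2) = NOT 0 = 1
s4 = AND(s3, x1) = AND(1, 0) = 0
s5 = AND(s4, x3) = AND(0, 1) = 0
s6 = OR(x5, s5) = OR(0, 0) = 0
s7 = NOT(s6) = NOT 0 = 1
s8 = AND(x2, s0) = AND(1, 1) = 1
So s7 = 1 and s8 = 1.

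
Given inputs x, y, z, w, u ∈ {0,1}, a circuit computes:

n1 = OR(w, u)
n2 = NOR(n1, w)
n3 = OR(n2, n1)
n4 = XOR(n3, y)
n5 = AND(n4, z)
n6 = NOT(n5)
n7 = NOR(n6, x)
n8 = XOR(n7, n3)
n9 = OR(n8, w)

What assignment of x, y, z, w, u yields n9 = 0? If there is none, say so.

x=0, y=0, z=1, w=0, u=0

n9 = OR(n8, w) must be 0, so both n8 = 0 and w = 0.
n8 = XOR(n7, n3) must be 0, so n7 and n3 are equal.
Check with x=0, y=0, z=1, w=0, u=0:
n1 = OR(w, u) = OR(0, 0) = 0
n2 = NOR(n1, w) = NOR(0, 0) = 1
n3 = OR(n2, n1) = OR(1, 0) = 1
n4 = XOR(n3, y) = XOR(1, 0) = 1
n5 = AND(n4, z) = AND(1, 1) = 1
n6 = NOT(n5) = NOT 1 = 0
n7 = NOR(n6, x) = NOR(0, 0) = 1
n8 = XOR(n7, n3) = XOR(1, 1) = 0
n9 = OR(n8, w) = OR(0, 0) = 0
So n9 = 0 as required.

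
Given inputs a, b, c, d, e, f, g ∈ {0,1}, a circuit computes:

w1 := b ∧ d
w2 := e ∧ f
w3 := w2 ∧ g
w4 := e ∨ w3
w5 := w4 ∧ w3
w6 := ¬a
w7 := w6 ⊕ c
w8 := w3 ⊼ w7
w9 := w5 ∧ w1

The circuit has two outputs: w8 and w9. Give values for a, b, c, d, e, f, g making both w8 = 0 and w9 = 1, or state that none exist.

Check with a=1 b=1 c=1 d=1 e=1 f=1 g=1:
w1 = b ∧ d = 1 ∧ 1 = 1
w2 = e ∧ f = 1 ∧ 1 = 1
w3 = w2 ∧ g = 1 ∧ 1 = 1
w4 = e ∨ w3 = 1 ∨ 1 = 1
w5 = w4 ∧ w3 = 1 ∧ 1 = 1
w6 = ¬a = ¬1 = 0
w7 = w6 ⊕ c = 0 ⊕ 1 = 1
w8 = w3 ⊼ w7 = 1 ⊼ 1 = 0
w9 = w5 ∧ w1 = 1 ∧ 1 = 1
So w8 = 0 and w9 = 1.

a=1 b=1 c=1 d=1 e=1 f=1 g=1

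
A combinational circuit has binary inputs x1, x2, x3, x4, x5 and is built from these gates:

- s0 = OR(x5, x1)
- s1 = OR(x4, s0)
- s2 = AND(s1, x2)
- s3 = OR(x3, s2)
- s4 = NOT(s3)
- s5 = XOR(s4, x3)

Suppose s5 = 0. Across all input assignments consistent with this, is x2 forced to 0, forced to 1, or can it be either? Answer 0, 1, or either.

1

s5 = XOR(s4, x3) must be 0, so s4 and x3 are equal.
Every assignment with s5 = 0 has x2 = 1; there are 7 such assignment(s).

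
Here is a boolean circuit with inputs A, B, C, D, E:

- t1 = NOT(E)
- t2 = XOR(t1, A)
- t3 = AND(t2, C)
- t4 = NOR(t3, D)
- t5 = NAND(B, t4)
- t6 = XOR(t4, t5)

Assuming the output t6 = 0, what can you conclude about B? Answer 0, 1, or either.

0

t6 = XOR(t4, t5) must be 0, so t4 and t5 are equal.
Every assignment with t6 = 0 has B = 0; there are 6 such assignment(s).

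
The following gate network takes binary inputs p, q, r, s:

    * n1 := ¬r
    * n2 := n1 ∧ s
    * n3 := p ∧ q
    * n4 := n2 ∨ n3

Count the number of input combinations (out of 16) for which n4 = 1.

7

n4 = n2 ∨ n3 must be 1, so at least one of n2, n3 is 1.
Enumerating the 16 input combinations, 7 give n4 = 1 and 9 give n4 = 0.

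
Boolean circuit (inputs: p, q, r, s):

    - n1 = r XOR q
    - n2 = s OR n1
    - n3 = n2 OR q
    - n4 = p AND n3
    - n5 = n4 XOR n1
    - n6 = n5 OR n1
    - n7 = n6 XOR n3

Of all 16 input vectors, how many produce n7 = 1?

n7 = n6 XOR n3 must be 1, so n6 and n3 differ.
Satisfying assignments:
  p=0, q=0, r=0, s=1
  p=0, q=1, r=1, s=0
  p=0, q=1, r=1, s=1

3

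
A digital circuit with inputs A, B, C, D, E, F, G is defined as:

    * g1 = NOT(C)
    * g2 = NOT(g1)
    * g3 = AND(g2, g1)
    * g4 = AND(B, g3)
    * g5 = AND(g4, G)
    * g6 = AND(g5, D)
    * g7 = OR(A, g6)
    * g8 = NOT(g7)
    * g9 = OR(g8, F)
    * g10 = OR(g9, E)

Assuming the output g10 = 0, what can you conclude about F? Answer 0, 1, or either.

g10 = OR(g9, E) must be 0, so both g9 = 0 and E = 0.
g9 = OR(g8, F) must be 0, so both g8 = 0 and F = 0.
g8 = NOT(g7) must be 0, so g7 = 1.
Every assignment with g10 = 0 has F = 0; there are 16 such assignment(s).

0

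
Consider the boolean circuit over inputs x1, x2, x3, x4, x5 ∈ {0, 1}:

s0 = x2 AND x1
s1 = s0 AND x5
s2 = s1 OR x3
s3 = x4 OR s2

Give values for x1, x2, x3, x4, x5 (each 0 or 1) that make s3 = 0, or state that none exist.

s3 = x4 OR s2 must be 0, so both x4 = 0 and s2 = 0.
s2 = s1 OR x3 must be 0, so both s1 = 0 and x3 = 0.
s1 = s0 AND x5 must be 0, so at least one of s0, x5 is 0.
Check with x1=1, x2=0, x3=0, x4=0, x5=1:
s0 = x2 AND x1 = 0 AND 1 = 0
s1 = s0 AND x5 = 0 AND 1 = 0
s2 = s1 OR x3 = 0 OR 0 = 0
s3 = x4 OR s2 = 0 OR 0 = 0
So s3 = 0 as required.

x1=1, x2=0, x3=0, x4=0, x5=1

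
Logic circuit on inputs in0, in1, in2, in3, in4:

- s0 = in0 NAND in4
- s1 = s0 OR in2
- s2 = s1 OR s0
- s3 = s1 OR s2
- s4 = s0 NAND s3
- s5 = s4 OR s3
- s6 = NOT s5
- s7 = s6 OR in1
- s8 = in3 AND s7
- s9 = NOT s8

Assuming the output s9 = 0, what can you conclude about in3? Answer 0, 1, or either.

1

s9 = NOT s8 must be 0, so s8 = 1.
s8 = in3 AND s7 must be 1, so both in3 = 1 and s7 = 1.
Every assignment with s9 = 0 has in3 = 1; there are 8 such assignment(s).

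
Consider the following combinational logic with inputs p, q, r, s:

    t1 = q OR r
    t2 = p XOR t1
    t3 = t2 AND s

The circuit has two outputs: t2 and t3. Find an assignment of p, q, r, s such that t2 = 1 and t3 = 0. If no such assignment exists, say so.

p=0, q=0, r=1, s=0

Check with p=0, q=0, r=1, s=0:
t1 = q OR r = 0 OR 1 = 1
t2 = p XOR t1 = 0 XOR 1 = 1
t3 = t2 AND s = 1 AND 0 = 0
So t2 = 1 and t3 = 0.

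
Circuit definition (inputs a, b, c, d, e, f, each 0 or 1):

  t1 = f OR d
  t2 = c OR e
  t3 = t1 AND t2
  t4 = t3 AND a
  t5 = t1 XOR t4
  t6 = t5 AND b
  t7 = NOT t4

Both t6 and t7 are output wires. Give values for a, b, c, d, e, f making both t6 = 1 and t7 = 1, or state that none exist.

a=0 b=1 c=1 d=0 e=1 f=1

Check with a=0 b=1 c=1 d=0 e=1 f=1:
t1 = f OR d = 1 OR 0 = 1
t2 = c OR e = 1 OR 1 = 1
t3 = t1 AND t2 = 1 AND 1 = 1
t4 = t3 AND a = 1 AND 0 = 0
t5 = t1 XOR t4 = 1 XOR 0 = 1
t6 = t5 AND b = 1 AND 1 = 1
t7 = NOT t4 = NOT 0 = 1
So t6 = 1 and t7 = 1.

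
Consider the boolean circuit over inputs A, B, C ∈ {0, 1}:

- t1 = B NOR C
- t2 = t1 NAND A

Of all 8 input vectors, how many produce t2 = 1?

7

t2 = t1 NAND A must be 1, so at least one of t1, A is 0.
Enumerating the 8 input combinations, 7 give t2 = 1 and 1 give t2 = 0.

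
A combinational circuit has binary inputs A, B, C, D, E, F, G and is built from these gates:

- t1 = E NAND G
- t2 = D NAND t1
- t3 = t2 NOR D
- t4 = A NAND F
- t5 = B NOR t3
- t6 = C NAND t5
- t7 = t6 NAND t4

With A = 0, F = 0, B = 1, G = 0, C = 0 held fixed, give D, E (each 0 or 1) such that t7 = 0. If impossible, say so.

Check with A = 0, F = 0, B = 1, G = 0, C = 0 and D=0, E=1:
t1 = E NAND G = 1 NAND 0 = 1
t2 = D NAND t1 = 0 NAND 1 = 1
t3 = t2 NOR D = 1 NOR 0 = 0
t4 = A NAND F = 0 NAND 0 = 1
t5 = B NOR t3 = 1 NOR 0 = 0
t6 = C NAND t5 = 0 NAND 0 = 1
t7 = t6 NAND t4 = 1 NAND 1 = 0
So t7 = 0.

D=0, E=1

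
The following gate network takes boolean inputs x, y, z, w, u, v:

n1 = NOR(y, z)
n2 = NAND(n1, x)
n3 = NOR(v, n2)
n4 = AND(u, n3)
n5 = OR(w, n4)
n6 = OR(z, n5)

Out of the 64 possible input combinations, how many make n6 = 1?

n6 = OR(z, n5) must be 1, so at least one of z, n5 is 1.
Enumerating the 64 input combinations, 49 give n6 = 1 and 15 give n6 = 0.

49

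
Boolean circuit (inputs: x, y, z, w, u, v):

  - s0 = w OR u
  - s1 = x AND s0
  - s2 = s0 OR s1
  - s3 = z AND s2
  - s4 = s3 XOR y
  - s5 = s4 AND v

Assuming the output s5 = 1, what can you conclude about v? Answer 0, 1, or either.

1

s5 = s4 AND v must be 1, so both s4 = 1 and v = 1.
s4 = s3 XOR y must be 1, so s3 and y differ.
Every assignment with s5 = 1 has v = 1; there are 16 such assignment(s).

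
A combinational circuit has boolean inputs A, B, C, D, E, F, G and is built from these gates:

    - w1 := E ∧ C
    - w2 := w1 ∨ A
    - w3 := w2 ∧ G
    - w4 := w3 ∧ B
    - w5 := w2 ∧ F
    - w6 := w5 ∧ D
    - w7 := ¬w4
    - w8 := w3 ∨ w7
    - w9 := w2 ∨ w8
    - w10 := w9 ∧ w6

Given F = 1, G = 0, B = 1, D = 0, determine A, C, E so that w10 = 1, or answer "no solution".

With F = 1, G = 0, B = 1, D = 0 fixed, none of the 8 settings of A, C, E give w10 = 1.
For example, with A=0, C=0, E=1:
w1 = E ∧ C = 1 ∧ 0 = 0
w2 = w1 ∨ A = 0 ∨ 0 = 0
w3 = w2 ∧ G = 0 ∧ 0 = 0
w4 = w3 ∧ B = 0 ∧ 1 = 0
w5 = w2 ∧ F = 0 ∧ 1 = 0
w6 = w5 ∧ D = 0 ∧ 0 = 0
w7 = ¬w4 = ¬0 = 1
w8 = w3 ∨ w7 = 0 ∨ 1 = 1
w9 = w2 ∨ w8 = 0 ∨ 1 = 1
w10 = w9 ∧ w6 = 1 ∧ 0 = 0
giving w10 = 0 ≠ 1.

no solution exists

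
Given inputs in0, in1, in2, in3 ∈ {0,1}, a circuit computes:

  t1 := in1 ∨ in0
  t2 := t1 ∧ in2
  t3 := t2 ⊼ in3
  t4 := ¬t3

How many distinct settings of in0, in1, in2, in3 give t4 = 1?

t4 = ¬t3 must be 1, so t3 = 0.
Enumerating the 16 input combinations, 3 give t4 = 1 and 13 give t4 = 0.

3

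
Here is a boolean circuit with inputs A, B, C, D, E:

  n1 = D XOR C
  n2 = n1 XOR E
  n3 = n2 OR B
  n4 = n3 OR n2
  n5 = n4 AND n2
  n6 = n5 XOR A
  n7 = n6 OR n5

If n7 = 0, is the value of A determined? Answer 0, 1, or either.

n7 = n6 OR n5 must be 0, so both n6 = 0 and n5 = 0.
n6 = n5 XOR A must be 0, so n5 and A are equal.
n5 = n4 AND n2 must be 0, so at least one of n4, n2 is 0.
Every assignment with n7 = 0 has A = 0; there are 8 such assignment(s).

0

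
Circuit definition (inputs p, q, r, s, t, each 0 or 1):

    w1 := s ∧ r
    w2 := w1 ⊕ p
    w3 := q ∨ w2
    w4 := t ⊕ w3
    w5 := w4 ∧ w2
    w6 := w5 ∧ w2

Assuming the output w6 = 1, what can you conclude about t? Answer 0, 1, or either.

w6 = w5 ∧ w2 must be 1, so both w5 = 1 and w2 = 1.
w5 = w4 ∧ w2 must be 1, so both w4 = 1 and w2 = 1.
Every assignment with w6 = 1 has t = 0; there are 8 such assignment(s).

0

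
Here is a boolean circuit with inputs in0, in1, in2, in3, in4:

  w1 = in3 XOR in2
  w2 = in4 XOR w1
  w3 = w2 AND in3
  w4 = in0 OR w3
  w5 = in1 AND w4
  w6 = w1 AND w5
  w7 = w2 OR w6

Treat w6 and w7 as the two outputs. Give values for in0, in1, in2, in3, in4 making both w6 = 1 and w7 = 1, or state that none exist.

in0=1 in1=1 in2=0 in3=1 in4=0

Check with in0=1 in1=1 in2=0 in3=1 in4=0:
w1 = in3 XOR in2 = 1 XOR 0 = 1
w2 = in4 XOR w1 = 0 XOR 1 = 1
w3 = w2 AND in3 = 1 AND 1 = 1
w4 = in0 OR w3 = 1 OR 1 = 1
w5 = in1 AND w4 = 1 AND 1 = 1
w6 = w1 AND w5 = 1 AND 1 = 1
w7 = w2 OR w6 = 1 OR 1 = 1
So w6 = 1 and w7 = 1.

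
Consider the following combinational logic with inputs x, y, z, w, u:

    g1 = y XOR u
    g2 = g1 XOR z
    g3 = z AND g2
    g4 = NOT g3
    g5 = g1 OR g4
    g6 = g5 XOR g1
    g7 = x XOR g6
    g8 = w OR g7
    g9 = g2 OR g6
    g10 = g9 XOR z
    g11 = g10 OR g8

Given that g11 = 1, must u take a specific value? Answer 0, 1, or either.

either

Both values of u occur among assignments with g11 = 1:
  u=0: x=0, y=0, z=0, w=0, u=0
  u=1: x=0, y=0, z=0, w=0, u=1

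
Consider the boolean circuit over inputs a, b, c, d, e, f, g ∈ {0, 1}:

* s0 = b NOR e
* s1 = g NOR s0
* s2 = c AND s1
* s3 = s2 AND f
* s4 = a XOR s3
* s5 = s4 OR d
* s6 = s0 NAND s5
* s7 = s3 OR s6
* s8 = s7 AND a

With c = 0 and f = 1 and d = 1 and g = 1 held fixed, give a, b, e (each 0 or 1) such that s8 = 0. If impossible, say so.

Check with c = 0 and f = 1 and d = 1 and g = 1 and a=0, b=1, e=0:
s0 = b NOR e = 1 NOR 0 = 0
s1 = g NOR s0 = 1 NOR 0 = 0
s2 = c AND s1 = 0 AND 0 = 0
s3 = s2 AND f = 0 AND 1 = 0
s4 = a XOR s3 = 0 XOR 0 = 0
s5 = s4 OR d = 0 OR 1 = 1
s6 = s0 NAND s5 = 0 NAND 1 = 1
s7 = s3 OR s6 = 0 OR 1 = 1
s8 = s7 AND a = 1 AND 0 = 0
So s8 = 0.

a=0 b=1 e=0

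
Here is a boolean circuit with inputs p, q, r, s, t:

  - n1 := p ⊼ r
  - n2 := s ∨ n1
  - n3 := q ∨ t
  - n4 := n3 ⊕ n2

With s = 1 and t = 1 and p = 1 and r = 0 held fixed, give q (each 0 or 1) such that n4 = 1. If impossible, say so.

With s = 1 and t = 1 and p = 1 and r = 0 fixed, none of the 2 settings of q give n4 = 1.
For example, with q=1:
n1 = p ⊼ r = 1 ⊼ 0 = 1
n2 = s ∨ n1 = 1 ∨ 1 = 1
n3 = q ∨ t = 1 ∨ 1 = 1
n4 = n3 ⊕ n2 = 1 ⊕ 1 = 0
giving n4 = 0 ≠ 1.

no solution exists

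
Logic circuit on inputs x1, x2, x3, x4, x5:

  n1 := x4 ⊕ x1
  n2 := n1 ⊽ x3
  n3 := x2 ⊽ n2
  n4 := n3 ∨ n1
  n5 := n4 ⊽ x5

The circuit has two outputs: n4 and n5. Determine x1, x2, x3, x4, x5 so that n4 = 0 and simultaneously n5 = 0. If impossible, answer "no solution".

x1=0 x2=1 x3=0 x4=0 x5=1

Check with x1=0 x2=1 x3=0 x4=0 x5=1:
n1 = x4 ⊕ x1 = 0 ⊕ 0 = 0
n2 = n1 ⊽ x3 = 0 ⊽ 0 = 1
n3 = x2 ⊽ n2 = 1 ⊽ 1 = 0
n4 = n3 ∨ n1 = 0 ∨ 0 = 0
n5 = n4 ⊽ x5 = 0 ⊽ 1 = 0
So n4 = 0 and n5 = 0.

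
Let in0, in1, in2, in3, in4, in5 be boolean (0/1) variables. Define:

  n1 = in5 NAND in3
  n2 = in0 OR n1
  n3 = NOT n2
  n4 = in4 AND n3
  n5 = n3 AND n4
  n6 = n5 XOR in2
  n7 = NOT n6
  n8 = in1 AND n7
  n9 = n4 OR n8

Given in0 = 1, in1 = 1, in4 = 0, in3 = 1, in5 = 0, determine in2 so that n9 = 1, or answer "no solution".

in2=0

Check with in0 = 1, in1 = 1, in4 = 0, in3 = 1, in5 = 0 and in2=0:
n1 = in5 NAND in3 = 0 NAND 1 = 1
n2 = in0 OR n1 = 1 OR 1 = 1
n3 = NOT n2 = NOT 1 = 0
n4 = in4 AND n3 = 0 AND 0 = 0
n5 = n3 AND n4 = 0 AND 0 = 0
n6 = n5 XOR in2 = 0 XOR 0 = 0
n7 = NOT n6 = NOT 0 = 1
n8 = in1 AND n7 = 1 AND 1 = 1
n9 = n4 OR n8 = 0 OR 1 = 1
So n9 = 1.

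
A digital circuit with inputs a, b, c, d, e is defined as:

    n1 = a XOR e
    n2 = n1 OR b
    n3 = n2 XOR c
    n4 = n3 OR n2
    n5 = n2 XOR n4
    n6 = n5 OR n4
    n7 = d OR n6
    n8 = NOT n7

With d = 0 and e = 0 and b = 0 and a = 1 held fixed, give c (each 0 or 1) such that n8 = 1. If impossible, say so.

no solution exists

With d = 0 and e = 0 and b = 0 and a = 1 fixed, none of the 2 settings of c give n8 = 1.
For example, with c=0:
n1 = a XOR e = 1 XOR 0 = 1
n2 = n1 OR b = 1 OR 0 = 1
n3 = n2 XOR c = 1 XOR 0 = 1
n4 = n3 OR n2 = 1 OR 1 = 1
n5 = n2 XOR n4 = 1 XOR 1 = 0
n6 = n5 OR n4 = 0 OR 1 = 1
n7 = d OR n6 = 0 OR 1 = 1
n8 = NOT n7 = NOT 1 = 0
giving n8 = 0 ≠ 1.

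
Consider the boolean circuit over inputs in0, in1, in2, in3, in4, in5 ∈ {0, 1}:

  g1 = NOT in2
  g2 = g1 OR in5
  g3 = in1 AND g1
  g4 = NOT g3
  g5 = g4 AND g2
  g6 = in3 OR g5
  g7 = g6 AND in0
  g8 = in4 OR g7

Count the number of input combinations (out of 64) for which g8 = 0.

g8 = in4 OR g7 must be 0, so both in4 = 0 and g7 = 0.
Enumerating the 64 input combinations, 20 give g8 = 0 and 44 give g8 = 1.

20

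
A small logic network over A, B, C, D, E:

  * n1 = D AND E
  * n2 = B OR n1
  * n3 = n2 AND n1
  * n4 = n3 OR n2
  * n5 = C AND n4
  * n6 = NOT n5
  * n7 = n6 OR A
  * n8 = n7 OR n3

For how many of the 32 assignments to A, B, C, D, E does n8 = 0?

n8 = n7 OR n3 must be 0, so both n7 = 0 and n3 = 0.
n7 = n6 OR A must be 0, so both n6 = 0 and A = 0.
Satisfying assignments:
  A=0, B=1, C=1, D=0, E=0
  A=0, B=1, C=1, D=0, E=1
  A=0, B=1, C=1, D=1, E=0

3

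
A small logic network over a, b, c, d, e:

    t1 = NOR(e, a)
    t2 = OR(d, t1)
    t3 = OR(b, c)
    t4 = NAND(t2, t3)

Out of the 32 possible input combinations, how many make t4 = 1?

t4 = NAND(t2, t3) must be 1, so at least one of t2, t3 is 0.
Enumerating the 32 input combinations, 17 give t4 = 1 and 15 give t4 = 0.

17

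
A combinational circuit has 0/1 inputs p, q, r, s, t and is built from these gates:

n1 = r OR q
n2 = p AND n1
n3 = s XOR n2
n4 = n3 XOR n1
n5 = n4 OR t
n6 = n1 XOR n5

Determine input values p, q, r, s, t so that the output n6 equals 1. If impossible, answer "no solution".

n6 = n1 XOR n5 must be 1, so n1 and n5 differ.
Check with p=0, q=1, r=0, s=1, t=0:
n1 = r OR q = 0 OR 1 = 1
n2 = p AND n1 = 0 AND 1 = 0
n3 = s XOR n2 = 1 XOR 0 = 1
n4 = n3 XOR n1 = 1 XOR 1 = 0
n5 = n4 OR t = 0 OR 0 = 0
n6 = n1 XOR n5 = 1 XOR 0 = 1
So n6 = 1 as required.

p=0, q=1, r=0, s=1, t=0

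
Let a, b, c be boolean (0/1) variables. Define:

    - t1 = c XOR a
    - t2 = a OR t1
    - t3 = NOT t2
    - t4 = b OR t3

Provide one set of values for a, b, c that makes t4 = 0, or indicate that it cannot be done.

Check with a=1, b=0, c=1:
t1 = c XOR a = 1 XOR 1 = 0
t2 = a OR t1 = 1 OR 0 = 1
t3 = NOT t2 = NOT 1 = 0
t4 = b OR t3 = 0 OR 0 = 0
So t4 = 0 as required.

a=1, b=0, c=1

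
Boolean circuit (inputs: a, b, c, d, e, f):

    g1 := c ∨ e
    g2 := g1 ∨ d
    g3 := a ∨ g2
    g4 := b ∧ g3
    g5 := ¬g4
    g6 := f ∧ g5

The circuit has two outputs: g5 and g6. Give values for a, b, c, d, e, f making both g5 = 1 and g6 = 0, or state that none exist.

a=1 b=0 c=1 d=0 e=1 f=0

Check with a=1 b=0 c=1 d=0 e=1 f=0:
g1 = c ∨ e = 1 ∨ 1 = 1
g2 = g1 ∨ d = 1 ∨ 0 = 1
g3 = a ∨ g2 = 1 ∨ 1 = 1
g4 = b ∧ g3 = 0 ∧ 1 = 0
g5 = ¬g4 = ¬0 = 1
g6 = f ∧ g5 = 0 ∧ 1 = 0
So g5 = 1 and g6 = 0.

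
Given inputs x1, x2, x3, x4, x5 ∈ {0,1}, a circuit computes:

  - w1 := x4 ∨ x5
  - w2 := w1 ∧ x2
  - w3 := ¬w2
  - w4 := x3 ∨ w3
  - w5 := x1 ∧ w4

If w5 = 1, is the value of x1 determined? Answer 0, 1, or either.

1

w5 = x1 ∧ w4 must be 1, so both x1 = 1 and w4 = 1.
w4 = x3 ∨ w3 must be 1, so at least one of x3, w3 is 1.
Every assignment with w5 = 1 has x1 = 1; there are 13 such assignment(s).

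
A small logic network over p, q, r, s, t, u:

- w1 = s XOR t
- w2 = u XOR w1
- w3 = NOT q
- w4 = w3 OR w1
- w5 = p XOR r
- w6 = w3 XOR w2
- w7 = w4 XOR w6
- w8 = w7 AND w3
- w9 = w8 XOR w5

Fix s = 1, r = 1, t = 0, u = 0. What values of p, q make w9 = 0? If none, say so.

p=0, q=0

w9 = w8 XOR w5 must be 0, so w8 and w5 are equal.
Check with s = 1, r = 1, t = 0, u = 0 and p=0, q=0:
w1 = s XOR t = 1 XOR 0 = 1
w2 = u XOR w1 = 0 XOR 1 = 1
w3 = NOT q = NOT 0 = 1
w4 = w3 OR w1 = 1 OR 1 = 1
w5 = p XOR r = 0 XOR 1 = 1
w6 = w3 XOR w2 = 1 XOR 1 = 0
w7 = w4 XOR w6 = 1 XOR 0 = 1
w8 = w7 AND w3 = 1 AND 1 = 1
w9 = w8 XOR w5 = 1 XOR 1 = 0
So w9 = 0.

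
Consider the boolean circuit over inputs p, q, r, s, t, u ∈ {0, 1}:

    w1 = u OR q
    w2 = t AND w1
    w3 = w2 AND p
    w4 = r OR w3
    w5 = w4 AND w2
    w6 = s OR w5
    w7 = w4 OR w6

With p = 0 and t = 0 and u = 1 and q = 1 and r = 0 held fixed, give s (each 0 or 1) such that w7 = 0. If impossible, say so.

w7 = w4 OR w6 must be 0, so both w4 = 0 and w6 = 0.
Check with p = 0 and t = 0 and u = 1 and q = 1 and r = 0 and s=0:
w1 = u OR q = 1 OR 1 = 1
w2 = t AND w1 = 0 AND 1 = 0
w3 = w2 AND p = 0 AND 0 = 0
w4 = r OR w3 = 0 OR 0 = 0
w5 = w4 AND w2 = 0 AND 0 = 0
w6 = s OR w5 = 0 OR 0 = 0
w7 = w4 OR w6 = 0 OR 0 = 0
So w7 = 0.

s=0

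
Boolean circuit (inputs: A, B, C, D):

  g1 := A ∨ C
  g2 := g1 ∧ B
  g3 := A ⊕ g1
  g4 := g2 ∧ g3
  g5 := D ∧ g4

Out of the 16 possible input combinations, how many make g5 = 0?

g5 = D ∧ g4 must be 0, so at least one of D, g4 is 0.
Enumerating the 16 input combinations, 15 give g5 = 0 and 1 give g5 = 1.

15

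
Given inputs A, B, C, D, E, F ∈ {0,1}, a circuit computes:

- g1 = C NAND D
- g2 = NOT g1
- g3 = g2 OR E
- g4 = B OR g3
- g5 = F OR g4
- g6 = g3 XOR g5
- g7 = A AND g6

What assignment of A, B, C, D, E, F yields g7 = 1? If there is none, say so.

Check with A=1 B=1 C=1 D=0 E=0 F=0:
g1 = C NAND D = 1 NAND 0 = 1
g2 = NOT g1 = NOT 1 = 0
g3 = g2 OR E = 0 OR 0 = 0
g4 = B OR g3 = 1 OR 0 = 1
g5 = F OR g4 = 0 OR 1 = 1
g6 = g3 XOR g5 = 0 XOR 1 = 1
g7 = A AND g6 = 1 AND 1 = 1
So g7 = 1 as required.

A=1 B=1 C=1 D=0 E=0 F=0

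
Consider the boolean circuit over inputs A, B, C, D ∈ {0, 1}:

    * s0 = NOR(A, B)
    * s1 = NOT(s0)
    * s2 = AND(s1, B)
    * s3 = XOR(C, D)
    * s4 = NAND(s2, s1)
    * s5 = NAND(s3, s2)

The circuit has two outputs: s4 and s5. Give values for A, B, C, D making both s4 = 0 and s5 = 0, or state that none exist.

Check with A=1, B=1, C=1, D=0:
s0 = NOR(A, B) = NOR(1, 1) = 0
s1 = NOT(s0) = NOT 0 = 1
s2 = AND(s1, B) = AND(1, 1) = 1
s3 = XOR(C, D) = XOR(1, 0) = 1
s4 = NAND(s2, s1) = NAND(1, 1) = 0
s5 = NAND(s3, s2) = NAND(1, 1) = 0
So s4 = 0 and s5 = 0.

A=1, B=1, C=1, D=0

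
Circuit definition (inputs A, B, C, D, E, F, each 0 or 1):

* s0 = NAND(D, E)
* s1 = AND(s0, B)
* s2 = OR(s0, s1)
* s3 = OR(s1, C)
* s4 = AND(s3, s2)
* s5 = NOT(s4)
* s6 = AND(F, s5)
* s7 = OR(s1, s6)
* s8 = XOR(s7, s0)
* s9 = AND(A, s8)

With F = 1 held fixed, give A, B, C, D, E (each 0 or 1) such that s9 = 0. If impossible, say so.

A=1, B=0, C=0, D=0, E=1

s9 = AND(A, s8) must be 0, so at least one of A, s8 is 0.
Check with F = 1 and A=1, B=0, C=0, D=0, E=1:
s0 = NAND(D, E) = NAND(0, 1) = 1
s1 = AND(s0, B) = AND(1, 0) = 0
s2 = OR(s0, s1) = OR(1, 0) = 1
s3 = OR(s1, C) = OR(0, 0) = 0
s4 = AND(s3, s2) = AND(0, 1) = 0
s5 = NOT(s4) = NOT 0 = 1
s6 = AND(F, s5) = AND(1, 1) = 1
s7 = OR(s1, s6) = OR(0, 1) = 1
s8 = XOR(s7, s0) = XOR(1, 1) = 0
s9 = AND(A, s8) = AND(1, 0) = 0
So s9 = 0.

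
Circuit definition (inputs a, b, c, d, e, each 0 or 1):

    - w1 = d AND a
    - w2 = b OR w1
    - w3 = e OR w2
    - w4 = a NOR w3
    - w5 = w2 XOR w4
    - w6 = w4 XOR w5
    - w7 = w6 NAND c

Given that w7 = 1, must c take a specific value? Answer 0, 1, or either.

either

Both values of c occur among assignments with w7 = 1:
  c=0: a=0, b=0, c=0, d=0, e=0
  c=1: a=0, b=0, c=1, d=0, e=0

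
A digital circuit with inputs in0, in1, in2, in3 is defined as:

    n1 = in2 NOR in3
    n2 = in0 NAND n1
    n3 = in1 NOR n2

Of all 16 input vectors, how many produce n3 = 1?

1

n3 = in1 NOR n2 must be 1, so both in1 = 0 and n2 = 0.
n2 = in0 NAND n1 must be 0, so both in0 = 1 and n1 = 1.
Enumerating the 16 input combinations, 1 give n3 = 1 and 15 give n3 = 0.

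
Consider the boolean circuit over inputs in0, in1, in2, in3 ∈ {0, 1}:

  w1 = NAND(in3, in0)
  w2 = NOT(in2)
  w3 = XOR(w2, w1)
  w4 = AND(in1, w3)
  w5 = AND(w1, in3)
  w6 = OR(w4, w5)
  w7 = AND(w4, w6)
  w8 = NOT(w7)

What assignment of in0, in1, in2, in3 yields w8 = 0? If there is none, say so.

w8 = NOT(w7) must be 0, so w7 = 1.
w7 = AND(w4, w6) must be 1, so both w4 = 1 and w6 = 1.
Check with in0=1 in1=1 in2=0 in3=1:
w1 = NAND(in3, in0) = NAND(1, 1) = 0
w2 = NOT(in2) = NOT 0 = 1
w3 = XOR(w2, w1) = XOR(1, 0) = 1
w4 = AND(in1, w3) = AND(1, 1) = 1
w5 = AND(w1, in3) = AND(0, 1) = 0
w6 = OR(w4, w5) = OR(1, 0) = 1
w7 = AND(w4, w6) = AND(1, 1) = 1
w8 = NOT(w7) = NOT 1 = 0
So w8 = 0 as required.

in0=1 in1=1 in2=0 in3=1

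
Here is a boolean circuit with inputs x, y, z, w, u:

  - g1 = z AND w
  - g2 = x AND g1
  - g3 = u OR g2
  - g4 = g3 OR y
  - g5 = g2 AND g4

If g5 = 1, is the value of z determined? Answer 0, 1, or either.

g5 = g2 AND g4 must be 1, so both g2 = 1 and g4 = 1.
g2 = x AND g1 must be 1, so both x = 1 and g1 = 1.
g4 = g3 OR y must be 1, so at least one of g3, y is 1.
Every assignment with g5 = 1 has z = 1; there are 4 such assignment(s).
  x=1, y=0, z=1, w=1, u=0
  x=1, y=0, z=1, w=1, u=1
  x=1, y=1, z=1, w=1, u=0
  x=1, y=1, z=1, w=1, u=1

1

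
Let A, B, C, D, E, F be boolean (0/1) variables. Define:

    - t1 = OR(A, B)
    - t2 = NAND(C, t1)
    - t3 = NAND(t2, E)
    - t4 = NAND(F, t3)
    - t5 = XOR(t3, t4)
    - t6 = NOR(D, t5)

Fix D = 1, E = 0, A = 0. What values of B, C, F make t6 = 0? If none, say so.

B=1, C=0, F=0

t6 = NOR(D, t5) must be 0, so at least one of D, t5 is 1.
Check with D = 1, E = 0, A = 0 and B=1, C=0, F=0:
t1 = OR(A, B) = OR(0, 1) = 1
t2 = NAND(C, t1) = NAND(0, 1) = 1
t3 = NAND(t2, E) = NAND(1, 0) = 1
t4 = NAND(F, t3) = NAND(0, 1) = 1
t5 = XOR(t3, t4) = XOR(1, 1) = 0
t6 = NOR(D, t5) = NOR(1, 0) = 0
So t6 = 0.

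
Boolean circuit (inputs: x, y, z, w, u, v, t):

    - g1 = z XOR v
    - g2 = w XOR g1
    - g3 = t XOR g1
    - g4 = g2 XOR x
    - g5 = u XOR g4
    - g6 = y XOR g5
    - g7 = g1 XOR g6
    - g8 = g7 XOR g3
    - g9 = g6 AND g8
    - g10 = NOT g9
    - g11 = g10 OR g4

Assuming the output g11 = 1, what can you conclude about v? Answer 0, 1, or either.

either

Both values of v occur among assignments with g11 = 1:
  v=0: x=0, y=0, z=0, w=0, u=0, v=0, t=0
  v=1: x=0, y=0, z=0, w=0, u=0, v=1, t=0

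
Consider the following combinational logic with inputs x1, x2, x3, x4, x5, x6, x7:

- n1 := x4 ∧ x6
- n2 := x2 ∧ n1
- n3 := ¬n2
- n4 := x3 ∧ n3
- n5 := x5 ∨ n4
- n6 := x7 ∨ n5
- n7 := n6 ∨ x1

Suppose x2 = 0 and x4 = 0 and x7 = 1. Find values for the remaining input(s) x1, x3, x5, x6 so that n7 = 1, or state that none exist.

x1=0 x3=0 x5=0 x6=1

n7 = n6 ∨ x1 must be 1, so at least one of n6, x1 is 1.
Check with x2 = 0 and x4 = 0 and x7 = 1 and x1=0, x3=0, x5=0, x6=1:
n1 = x4 ∧ x6 = 0 ∧ 1 = 0
n2 = x2 ∧ n1 = 0 ∧ 0 = 0
n3 = ¬n2 = ¬0 = 1
n4 = x3 ∧ n3 = 0 ∧ 1 = 0
n5 = x5 ∨ n4 = 0 ∨ 0 = 0
n6 = x7 ∨ n5 = 1 ∨ 0 = 1
n7 = n6 ∨ x1 = 1 ∨ 0 = 1
So n7 = 1.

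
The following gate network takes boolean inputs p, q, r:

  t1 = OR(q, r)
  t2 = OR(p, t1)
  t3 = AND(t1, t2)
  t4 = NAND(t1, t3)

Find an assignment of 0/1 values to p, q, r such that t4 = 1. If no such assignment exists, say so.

p=0, q=0, r=0

t4 = NAND(t1, t3) must be 1, so at least one of t1, t3 is 0.
Check with p=0, q=0, r=0:
t1 = OR(q, r) = OR(0, 0) = 0
t2 = OR(p, t1) = OR(0, 0) = 0
t3 = AND(t1, t2) = AND(0, 0) = 0
t4 = NAND(t1, t3) = NAND(0, 0) = 1
So t4 = 1 as required.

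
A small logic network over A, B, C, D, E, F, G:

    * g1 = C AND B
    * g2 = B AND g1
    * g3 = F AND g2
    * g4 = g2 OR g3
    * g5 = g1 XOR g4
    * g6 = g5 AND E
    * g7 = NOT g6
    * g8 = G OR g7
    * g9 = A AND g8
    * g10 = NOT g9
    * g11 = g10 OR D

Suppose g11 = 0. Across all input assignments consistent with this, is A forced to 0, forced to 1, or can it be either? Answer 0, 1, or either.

1

g11 = g10 OR D must be 0, so both g10 = 0 and D = 0.
Every assignment with g11 = 0 has A = 1; there are 32 such assignment(s).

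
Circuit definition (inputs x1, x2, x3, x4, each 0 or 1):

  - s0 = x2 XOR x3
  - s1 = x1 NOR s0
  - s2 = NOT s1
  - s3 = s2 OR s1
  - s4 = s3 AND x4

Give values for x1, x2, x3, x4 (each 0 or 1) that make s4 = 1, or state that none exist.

s4 = s3 AND x4 must be 1, so both s3 = 1 and x4 = 1.
Check with x1=1 x2=0 x3=1 x4=1:
s0 = x2 XOR x3 = 0 XOR 1 = 1
s1 = x1 NOR s0 = 1 NOR 1 = 0
s2 = NOT s1 = NOT 0 = 1
s3 = s2 OR s1 = 1 OR 0 = 1
s4 = s3 AND x4 = 1 AND 1 = 1
So s4 = 1 as required.

x1=1 x2=0 x3=1 x4=1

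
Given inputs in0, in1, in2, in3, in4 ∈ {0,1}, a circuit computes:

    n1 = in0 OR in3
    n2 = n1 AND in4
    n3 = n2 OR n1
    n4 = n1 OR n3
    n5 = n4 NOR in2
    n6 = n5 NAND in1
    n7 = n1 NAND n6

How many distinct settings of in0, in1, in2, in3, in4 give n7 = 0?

24

n7 = n1 NAND n6 must be 0, so both n1 = 1 and n6 = 1.
n1 = in0 OR in3 must be 1, so at least one of in0, in3 is 1.
n6 = n5 NAND in1 must be 1, so at least one of n5, in1 is 0.
Enumerating the 32 input combinations, 24 give n7 = 0 and 8 give n7 = 1.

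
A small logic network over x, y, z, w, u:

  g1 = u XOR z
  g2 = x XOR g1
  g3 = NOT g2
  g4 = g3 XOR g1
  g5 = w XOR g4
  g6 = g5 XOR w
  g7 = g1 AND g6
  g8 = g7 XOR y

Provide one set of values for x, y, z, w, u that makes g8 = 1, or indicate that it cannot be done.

x=0, y=0, z=1, w=1, u=0

Check with x=0, y=0, z=1, w=1, u=0:
g1 = u XOR z = 0 XOR 1 = 1
g2 = x XOR g1 = 0 XOR 1 = 1
g3 = NOT g2 = NOT 1 = 0
g4 = g3 XOR g1 = 0 XOR 1 = 1
g5 = w XOR g4 = 1 XOR 1 = 0
g6 = g5 XOR w = 0 XOR 1 = 1
g7 = g1 AND g6 = 1 AND 1 = 1
g8 = g7 XOR y = 1 XOR 0 = 1
So g8 = 1 as required.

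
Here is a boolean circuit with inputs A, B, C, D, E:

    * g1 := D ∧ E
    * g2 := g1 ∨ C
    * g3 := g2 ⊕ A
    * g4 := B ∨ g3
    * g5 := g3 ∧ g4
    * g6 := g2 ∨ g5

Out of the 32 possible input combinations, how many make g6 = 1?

g6 = g2 ∨ g5 must be 1, so at least one of g2, g5 is 1.
Enumerating the 32 input combinations, 26 give g6 = 1 and 6 give g6 = 0.

26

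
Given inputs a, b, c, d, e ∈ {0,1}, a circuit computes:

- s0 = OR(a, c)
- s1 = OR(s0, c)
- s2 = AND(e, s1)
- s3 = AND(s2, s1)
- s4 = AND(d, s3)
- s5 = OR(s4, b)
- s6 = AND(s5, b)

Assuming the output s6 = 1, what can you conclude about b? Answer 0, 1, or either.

1

s6 = AND(s5, b) must be 1, so both s5 = 1 and b = 1.
s5 = OR(s4, b) must be 1, so at least one of s4, b is 1.
Every assignment with s6 = 1 has b = 1; there are 16 such assignment(s).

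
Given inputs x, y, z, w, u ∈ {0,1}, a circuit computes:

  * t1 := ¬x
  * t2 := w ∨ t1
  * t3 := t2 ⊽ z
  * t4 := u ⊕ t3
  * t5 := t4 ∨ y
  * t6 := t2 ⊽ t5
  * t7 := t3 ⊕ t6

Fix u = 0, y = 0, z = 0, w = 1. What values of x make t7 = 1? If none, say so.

With u = 0, y = 0, z = 0, w = 1 fixed, none of the 2 settings of x give t7 = 1.
For example, with x=1:
t1 = ¬x = ¬1 = 0
t2 = w ∨ t1 = 1 ∨ 0 = 1
t3 = t2 ⊽ z = 1 ⊽ 0 = 0
t4 = u ⊕ t3 = 0 ⊕ 0 = 0
t5 = t4 ∨ y = 0 ∨ 0 = 0
t6 = t2 ⊽ t5 = 1 ⊽ 0 = 0
t7 = t3 ⊕ t6 = 0 ⊕ 0 = 0
giving t7 = 0 ≠ 1.

no solution exists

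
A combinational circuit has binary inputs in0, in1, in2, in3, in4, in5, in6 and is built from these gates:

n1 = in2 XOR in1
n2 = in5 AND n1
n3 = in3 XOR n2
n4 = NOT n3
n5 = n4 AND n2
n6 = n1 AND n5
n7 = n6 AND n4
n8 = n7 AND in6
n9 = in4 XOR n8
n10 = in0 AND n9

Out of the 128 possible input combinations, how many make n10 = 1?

n10 = in0 AND n9 must be 1, so both in0 = 1 and n9 = 1.
n9 = in4 XOR n8 must be 1, so in4 and n8 differ.
Enumerating the 128 input combinations, 32 give n10 = 1 and 96 give n10 = 0.

32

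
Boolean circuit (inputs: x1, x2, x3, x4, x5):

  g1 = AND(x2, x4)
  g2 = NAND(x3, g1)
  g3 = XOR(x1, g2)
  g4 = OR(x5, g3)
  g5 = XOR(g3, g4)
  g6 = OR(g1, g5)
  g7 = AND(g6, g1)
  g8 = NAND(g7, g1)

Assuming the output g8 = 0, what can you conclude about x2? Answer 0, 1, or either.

1

g8 = NAND(g7, g1) must be 0, so both g7 = 1 and g1 = 1.
Every assignment with g8 = 0 has x2 = 1; there are 8 such assignment(s).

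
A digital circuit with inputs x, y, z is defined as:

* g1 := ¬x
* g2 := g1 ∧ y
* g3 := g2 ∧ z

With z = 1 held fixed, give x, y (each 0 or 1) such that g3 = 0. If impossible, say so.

x=0 y=0

g3 = g2 ∧ z must be 0, so at least one of g2, z is 0.
Check with z = 1 and x=0, y=0:
g1 = ¬x = ¬0 = 1
g2 = g1 ∧ y = 1 ∧ 0 = 0
g3 = g2 ∧ z = 0 ∧ 1 = 0
So g3 = 0.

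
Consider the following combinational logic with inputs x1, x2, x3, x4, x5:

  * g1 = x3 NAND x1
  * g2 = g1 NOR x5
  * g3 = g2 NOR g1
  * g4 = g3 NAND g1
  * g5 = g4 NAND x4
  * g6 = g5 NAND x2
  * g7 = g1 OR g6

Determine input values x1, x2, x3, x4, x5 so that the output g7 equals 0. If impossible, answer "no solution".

x1=1, x2=1, x3=1, x4=0, x5=1

g7 = g1 OR g6 must be 0, so both g1 = 0 and g6 = 0.
g1 = x3 NAND x1 must be 0, so both x3 = 1 and x1 = 1.
g6 = g5 NAND x2 must be 0, so both g5 = 1 and x2 = 1.
Check with x1=1, x2=1, x3=1, x4=0, x5=1:
g1 = x3 NAND x1 = 1 NAND 1 = 0
g2 = g1 NOR x5 = 0 NOR 1 = 0
g3 = g2 NOR g1 = 0 NOR 0 = 1
g4 = g3 NAND g1 = 1 NAND 0 = 1
g5 = g4 NAND x4 = 1 NAND 0 = 1
g6 = g5 NAND x2 = 1 NAND 1 = 0
g7 = g1 OR g6 = 0 OR 0 = 0
So g7 = 0 as required.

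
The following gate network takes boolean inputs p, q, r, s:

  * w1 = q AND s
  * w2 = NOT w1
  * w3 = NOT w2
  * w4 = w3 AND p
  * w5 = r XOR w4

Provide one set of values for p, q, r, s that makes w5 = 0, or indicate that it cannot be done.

p=1, q=0, r=0, s=0

w5 = r XOR w4 must be 0, so r and w4 are equal.
Check with p=1, q=0, r=0, s=0:
w1 = q AND s = 0 AND 0 = 0
w2 = NOT w1 = NOT 0 = 1
w3 = NOT w2 = NOT 1 = 0
w4 = w3 AND p = 0 AND 1 = 0
w5 = r XOR w4 = 0 XOR 0 = 0
So w5 = 0 as required.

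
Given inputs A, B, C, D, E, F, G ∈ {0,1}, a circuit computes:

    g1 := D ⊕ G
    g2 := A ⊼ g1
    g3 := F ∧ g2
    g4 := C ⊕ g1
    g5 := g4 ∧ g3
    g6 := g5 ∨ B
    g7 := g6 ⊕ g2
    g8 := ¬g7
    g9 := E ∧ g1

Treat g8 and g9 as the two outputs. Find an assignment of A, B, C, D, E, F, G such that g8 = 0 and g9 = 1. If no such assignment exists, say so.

A=1, B=1, C=0, D=1, E=1, F=0, G=0

Check with A=1, B=1, C=0, D=1, E=1, F=0, G=0:
g1 = D ⊕ G = 1 ⊕ 0 = 1
g2 = A ⊼ g1 = 1 ⊼ 1 = 0
g3 = F ∧ g2 = 0 ∧ 0 = 0
g4 = C ⊕ g1 = 0 ⊕ 1 = 1
g5 = g4 ∧ g3 = 1 ∧ 0 = 0
g6 = g5 ∨ B = 0 ∨ 1 = 1
g7 = g6 ⊕ g2 = 1 ⊕ 0 = 1
g8 = ¬g7 = ¬1 = 0
g9 = E ∧ g1 = 1 ∧ 1 = 1
So g8 = 0 and g9 = 1.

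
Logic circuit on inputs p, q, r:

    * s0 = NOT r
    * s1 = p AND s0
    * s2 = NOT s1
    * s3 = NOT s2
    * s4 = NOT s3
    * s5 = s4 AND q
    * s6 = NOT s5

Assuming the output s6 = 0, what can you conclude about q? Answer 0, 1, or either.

s6 = NOT s5 must be 0, so s5 = 1.
s5 = s4 AND q must be 1, so both s4 = 1 and q = 1.
Every assignment with s6 = 0 has q = 1; there are 3 such assignment(s).
  p=0, q=1, r=0
  p=0, q=1, r=1
  p=1, q=1, r=1

1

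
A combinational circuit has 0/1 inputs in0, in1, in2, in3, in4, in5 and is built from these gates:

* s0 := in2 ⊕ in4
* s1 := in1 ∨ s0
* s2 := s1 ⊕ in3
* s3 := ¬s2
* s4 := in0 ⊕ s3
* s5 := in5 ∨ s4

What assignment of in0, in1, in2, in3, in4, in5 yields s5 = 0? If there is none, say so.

in0=1 in1=0 in2=1 in3=1 in4=0 in5=0

s5 = in5 ∨ s4 must be 0, so both in5 = 0 and s4 = 0.
Check with in0=1 in1=0 in2=1 in3=1 in4=0 in5=0:
s0 = in2 ⊕ in4 = 1 ⊕ 0 = 1
s1 = in1 ∨ s0 = 0 ∨ 1 = 1
s2 = s1 ⊕ in3 = 1 ⊕ 1 = 0
s3 = ¬s2 = ¬0 = 1
s4 = in0 ⊕ s3 = 1 ⊕ 1 = 0
s5 = in5 ∨ s4 = 0 ∨ 0 = 0
So s5 = 0 as required.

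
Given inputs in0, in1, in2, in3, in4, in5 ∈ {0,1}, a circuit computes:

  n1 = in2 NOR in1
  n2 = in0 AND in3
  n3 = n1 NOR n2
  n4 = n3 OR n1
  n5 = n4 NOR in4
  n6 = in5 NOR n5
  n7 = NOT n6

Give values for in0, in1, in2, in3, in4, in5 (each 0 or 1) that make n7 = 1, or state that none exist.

in0=0 in1=1 in2=1 in3=0 in4=0 in5=1

n7 = NOT n6 must be 1, so n6 = 0.
Check with in0=0 in1=1 in2=1 in3=0 in4=0 in5=1:
n1 = in2 NOR in1 = 1 NOR 1 = 0
n2 = in0 AND in3 = 0 AND 0 = 0
n3 = n1 NOR n2 = 0 NOR 0 = 1
n4 = n3 OR n1 = 1 OR 0 = 1
n5 = n4 NOR in4 = 1 NOR 0 = 0
n6 = in5 NOR n5 = 1 NOR 0 = 0
n7 = NOT n6 = NOT 0 = 1
So n7 = 1 as required.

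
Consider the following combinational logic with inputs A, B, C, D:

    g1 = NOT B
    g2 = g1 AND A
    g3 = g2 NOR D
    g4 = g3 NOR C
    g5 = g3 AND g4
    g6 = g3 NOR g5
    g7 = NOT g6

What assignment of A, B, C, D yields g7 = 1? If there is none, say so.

A=0, B=1, C=1, D=0

g7 = NOT g6 must be 1, so g6 = 0.
g6 = g3 NOR g5 must be 0, so at least one of g3, g5 is 1.
Check with A=0, B=1, C=1, D=0:
g1 = NOT B = NOT 1 = 0
g2 = g1 AND A = 0 AND 0 = 0
g3 = g2 NOR D = 0 NOR 0 = 1
g4 = g3 NOR C = 1 NOR 1 = 0
g5 = g3 AND g4 = 1 AND 0 = 0
g6 = g3 NOR g5 = 1 NOR 0 = 0
g7 = NOT g6 = NOT 0 = 1
So g7 = 1 as required.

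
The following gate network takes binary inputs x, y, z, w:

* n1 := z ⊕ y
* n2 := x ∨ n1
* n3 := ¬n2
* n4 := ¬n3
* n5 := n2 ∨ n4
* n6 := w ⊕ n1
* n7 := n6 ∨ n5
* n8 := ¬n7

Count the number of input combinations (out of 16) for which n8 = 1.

n8 = ¬n7 must be 1, so n7 = 0.
n7 = n6 ∨ n5 must be 0, so both n6 = 0 and n5 = 0.
n6 = w ⊕ n1 must be 0, so w and n1 are equal.
Satisfying assignments:
  x=0, y=0, z=0, w=0
  x=0, y=1, z=1, w=0

2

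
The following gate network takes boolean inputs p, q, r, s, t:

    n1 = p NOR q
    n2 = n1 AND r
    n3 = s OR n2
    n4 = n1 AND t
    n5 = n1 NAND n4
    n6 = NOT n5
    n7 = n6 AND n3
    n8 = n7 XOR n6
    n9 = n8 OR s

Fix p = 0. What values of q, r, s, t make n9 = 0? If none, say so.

q=1 r=1 s=0 t=0

n9 = n8 OR s must be 0, so both n8 = 0 and s = 0.
Check with p = 0 and q=1, r=1, s=0, t=0:
n1 = p NOR q = 0 NOR 1 = 0
n2 = n1 AND r = 0 AND 1 = 0
n3 = s OR n2 = 0 OR 0 = 0
n4 = n1 AND t = 0 AND 0 = 0
n5 = n1 NAND n4 = 0 NAND 0 = 1
n6 = NOT n5 = NOT 1 = 0
n7 = n6 AND n3 = 0 AND 0 = 0
n8 = n7 XOR n6 = 0 XOR 0 = 0
n9 = n8 OR s = 0 OR 0 = 0
So n9 = 0.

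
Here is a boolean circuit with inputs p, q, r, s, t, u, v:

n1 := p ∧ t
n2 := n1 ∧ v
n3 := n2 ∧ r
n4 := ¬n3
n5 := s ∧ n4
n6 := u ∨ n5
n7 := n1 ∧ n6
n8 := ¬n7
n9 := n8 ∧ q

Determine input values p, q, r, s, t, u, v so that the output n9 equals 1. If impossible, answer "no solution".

n9 = n8 ∧ q must be 1, so both n8 = 1 and q = 1.
Check with p=0 q=1 r=1 s=1 t=1 u=0 v=0:
n1 = p ∧ t = 0 ∧ 1 = 0
n2 = n1 ∧ v = 0 ∧ 0 = 0
n3 = n2 ∧ r = 0 ∧ 1 = 0
n4 = ¬n3 = ¬0 = 1
n5 = s ∧ n4 = 1 ∧ 1 = 1
n6 = u ∨ n5 = 0 ∨ 1 = 1
n7 = n1 ∧ n6 = 0 ∧ 1 = 0
n8 = ¬n7 = ¬0 = 1
n9 = n8 ∧ q = 1 ∧ 1 = 1
So n9 = 1 as required.

p=0 q=1 r=1 s=1 t=1 u=0 v=0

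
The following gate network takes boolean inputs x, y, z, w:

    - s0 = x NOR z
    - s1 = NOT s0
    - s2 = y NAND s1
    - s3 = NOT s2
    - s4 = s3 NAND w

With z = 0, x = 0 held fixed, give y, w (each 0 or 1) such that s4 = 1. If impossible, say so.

Check with z = 0, x = 0 and y=1, w=1:
s0 = x NOR z = 0 NOR 0 = 1
s1 = NOT s0 = NOT 1 = 0
s2 = y NAND s1 = 1 NAND 0 = 1
s3 = NOT s2 = NOT 1 = 0
s4 = s3 NAND w = 0 NAND 1 = 1
So s4 = 1.

y=1, w=1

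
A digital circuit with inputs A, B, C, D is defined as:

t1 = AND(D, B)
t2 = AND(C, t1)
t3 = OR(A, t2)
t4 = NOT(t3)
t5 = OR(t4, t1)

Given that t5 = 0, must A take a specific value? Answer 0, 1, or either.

1

t5 = OR(t4, t1) must be 0, so both t4 = 0 and t1 = 0.
t4 = NOT(t3) must be 0, so t3 = 1.
t1 = AND(D, B) must be 0, so at least one of D, B is 0.
Every assignment with t5 = 0 has A = 1; there are 6 such assignment(s).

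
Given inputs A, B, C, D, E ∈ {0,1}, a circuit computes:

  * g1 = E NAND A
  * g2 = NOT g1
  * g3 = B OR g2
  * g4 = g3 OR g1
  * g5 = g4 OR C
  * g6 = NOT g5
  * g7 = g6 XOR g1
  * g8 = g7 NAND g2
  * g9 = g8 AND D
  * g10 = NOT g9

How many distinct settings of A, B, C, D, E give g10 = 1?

g10 = NOT g9 must be 1, so g9 = 0.
g9 = g8 AND D must be 0, so at least one of g8, D is 0.
Enumerating the 32 input combinations, 16 give g10 = 1 and 16 give g10 = 0.

16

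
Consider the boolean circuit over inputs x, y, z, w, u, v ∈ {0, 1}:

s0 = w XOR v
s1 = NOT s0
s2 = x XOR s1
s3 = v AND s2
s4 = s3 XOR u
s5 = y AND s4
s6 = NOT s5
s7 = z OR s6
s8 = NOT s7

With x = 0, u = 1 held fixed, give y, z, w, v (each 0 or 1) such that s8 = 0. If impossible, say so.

y=1 z=0 w=1 v=1

s8 = NOT s7 must be 0, so s7 = 1.
s7 = z OR s6 must be 1, so at least one of z, s6 is 1.
Check with x = 0, u = 1 and y=1, z=0, w=1, v=1:
s0 = w XOR v = 1 XOR 1 = 0
s1 = NOT s0 = NOT 0 = 1
s2 = x XOR s1 = 0 XOR 1 = 1
s3 = v AND s2 = 1 AND 1 = 1
s4 = s3 XOR u = 1 XOR 1 = 0
s5 = y AND s4 = 1 AND 0 = 0
s6 = NOT s5 = NOT 0 = 1
s7 = z OR s6 = 0 OR 1 = 1
s8 = NOT s7 = NOT 1 = 0
So s8 = 0.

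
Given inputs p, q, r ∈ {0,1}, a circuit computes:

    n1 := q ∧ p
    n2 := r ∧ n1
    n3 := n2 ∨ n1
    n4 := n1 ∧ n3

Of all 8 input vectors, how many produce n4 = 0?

n4 = n1 ∧ n3 must be 0, so at least one of n1, n3 is 0.
Satisfying assignments:
  p=0, q=0, r=0
  p=0, q=0, r=1
  p=0, q=1, r=0
  p=0, q=1, r=1
  p=1, q=0, r=0
  p=1, q=0, r=1

6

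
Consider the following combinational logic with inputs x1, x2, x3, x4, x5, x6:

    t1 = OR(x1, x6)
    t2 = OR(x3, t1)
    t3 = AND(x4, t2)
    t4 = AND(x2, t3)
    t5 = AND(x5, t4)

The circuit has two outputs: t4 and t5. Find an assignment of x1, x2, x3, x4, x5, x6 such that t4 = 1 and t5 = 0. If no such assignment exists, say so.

Check with x1=1 x2=1 x3=0 x4=1 x5=0 x6=0:
t1 = OR(x1, x6) = OR(1, 0) = 1
t2 = OR(x3, t1) = OR(0, 1) = 1
t3 = AND(x4, t2) = AND(1, 1) = 1
t4 = AND(x2, t3) = AND(1, 1) = 1
t5 = AND(x5, t4) = AND(0, 1) = 0
So t4 = 1 and t5 = 0.

x1=1 x2=1 x3=0 x4=1 x5=0 x6=0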